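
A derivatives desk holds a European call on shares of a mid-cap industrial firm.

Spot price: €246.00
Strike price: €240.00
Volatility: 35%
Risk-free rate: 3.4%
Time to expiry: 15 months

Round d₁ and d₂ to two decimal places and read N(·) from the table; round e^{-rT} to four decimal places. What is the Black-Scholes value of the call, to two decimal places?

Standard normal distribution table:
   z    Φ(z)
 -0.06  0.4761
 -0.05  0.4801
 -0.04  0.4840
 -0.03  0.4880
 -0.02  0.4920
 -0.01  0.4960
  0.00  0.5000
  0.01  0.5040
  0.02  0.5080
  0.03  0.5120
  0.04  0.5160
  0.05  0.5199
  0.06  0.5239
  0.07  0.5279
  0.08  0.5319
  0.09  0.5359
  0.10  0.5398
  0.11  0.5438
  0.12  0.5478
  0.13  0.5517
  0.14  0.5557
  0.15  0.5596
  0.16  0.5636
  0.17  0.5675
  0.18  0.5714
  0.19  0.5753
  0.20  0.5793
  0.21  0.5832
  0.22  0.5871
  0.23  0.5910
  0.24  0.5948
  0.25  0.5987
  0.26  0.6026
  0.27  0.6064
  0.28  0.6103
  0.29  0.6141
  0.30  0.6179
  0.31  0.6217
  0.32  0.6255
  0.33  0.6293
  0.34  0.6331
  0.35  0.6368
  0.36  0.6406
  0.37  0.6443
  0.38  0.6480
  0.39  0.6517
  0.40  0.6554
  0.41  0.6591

€45.33

σ√T = 0.35 × 1.1180 = 0.3913
d₁ = [ln(246/240) + (0.034 + ½·0.35²)·1.25] / (σ√T) = (0.0247 + 0.1191) / 0.3913 = 0.3674 → 0.37
d₂ = 0.3674 − 0.3913 = -0.0239 → -0.02
exp(−rT) = exp(−0.034·1.25) = 0.9584
N(d₁) = N(0.37) = 0.6443;  N(d₂) = N(-0.02) = 0.4920
C = 246·0.6443 − 240·0.9584·0.4920 = 158.4978 − 113.1679 = 45.3299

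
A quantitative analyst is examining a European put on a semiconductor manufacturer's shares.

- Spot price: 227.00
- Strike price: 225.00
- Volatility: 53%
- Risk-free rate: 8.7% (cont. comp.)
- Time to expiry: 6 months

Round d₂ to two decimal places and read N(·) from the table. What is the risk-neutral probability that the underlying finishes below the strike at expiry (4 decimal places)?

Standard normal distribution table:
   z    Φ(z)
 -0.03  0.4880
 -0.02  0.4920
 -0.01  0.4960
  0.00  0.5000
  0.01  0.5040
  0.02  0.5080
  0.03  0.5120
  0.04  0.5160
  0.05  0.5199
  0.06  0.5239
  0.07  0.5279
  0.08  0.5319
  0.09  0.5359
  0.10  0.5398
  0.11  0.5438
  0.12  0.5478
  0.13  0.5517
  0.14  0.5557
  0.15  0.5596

0.5199

σ√T = 0.53 × 0.7071 = 0.3748
d₁ = [ln(227/225) + (0.087 + ½·0.53²)·0.5] / (σ√T) = (0.0088 + 0.1137) / 0.3748 = 0.3271 which rounds to 0.33
d₂ = 0.3271 − 0.3748 = -0.0477 which rounds to -0.05
Pr(exercise) under Q = N(−d₂) = N(0.05) = 0.5199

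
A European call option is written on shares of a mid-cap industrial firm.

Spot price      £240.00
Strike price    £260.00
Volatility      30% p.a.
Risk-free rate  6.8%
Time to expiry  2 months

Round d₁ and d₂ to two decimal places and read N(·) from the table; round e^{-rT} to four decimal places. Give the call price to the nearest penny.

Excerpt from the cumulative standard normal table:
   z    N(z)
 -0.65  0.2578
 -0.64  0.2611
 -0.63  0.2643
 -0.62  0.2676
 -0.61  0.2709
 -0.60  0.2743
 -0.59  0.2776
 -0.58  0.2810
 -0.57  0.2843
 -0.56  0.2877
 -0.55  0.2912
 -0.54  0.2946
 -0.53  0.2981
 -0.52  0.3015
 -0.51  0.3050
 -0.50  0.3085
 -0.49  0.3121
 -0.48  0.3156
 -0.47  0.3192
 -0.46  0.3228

T = 0.1667;  σ√T = 0.1225
d₁ = [ln(240/260) + (0.068 + 0.3²/2)·0.1667] / 0.1225 = [-0.0800 + 0.0188] / 0.1225 = -0.4998 which rounds to -0.50
d₂ = d₁ − σ√T = -0.4998 − 0.1225 = -0.6222 which rounds to -0.62
exp(−rT) = exp(−0.068·0.1667) = 0.9887
N(d₁) = N(-0.50) = 0.3085;  N(d₂) = N(-0.62) = 0.2676
C = 240·0.3085 − 260·0.9887·0.2676 = 74.0400 − 68.7898 = 5.2502

£5.25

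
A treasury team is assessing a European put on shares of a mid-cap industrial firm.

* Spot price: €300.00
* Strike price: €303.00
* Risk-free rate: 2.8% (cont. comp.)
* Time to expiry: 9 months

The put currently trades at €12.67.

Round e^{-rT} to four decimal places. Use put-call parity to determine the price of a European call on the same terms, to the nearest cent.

€15.97

e^(−rT) = e^(−0.028·0.75) = 0.9792
Put-call parity: C − P = S − K·e^(−rT) = 300 − 303·0.9792 = 300 − 296.6976 = 3.3024
C = P + (C − P) = 12.67 + (3.3024) = 15.9724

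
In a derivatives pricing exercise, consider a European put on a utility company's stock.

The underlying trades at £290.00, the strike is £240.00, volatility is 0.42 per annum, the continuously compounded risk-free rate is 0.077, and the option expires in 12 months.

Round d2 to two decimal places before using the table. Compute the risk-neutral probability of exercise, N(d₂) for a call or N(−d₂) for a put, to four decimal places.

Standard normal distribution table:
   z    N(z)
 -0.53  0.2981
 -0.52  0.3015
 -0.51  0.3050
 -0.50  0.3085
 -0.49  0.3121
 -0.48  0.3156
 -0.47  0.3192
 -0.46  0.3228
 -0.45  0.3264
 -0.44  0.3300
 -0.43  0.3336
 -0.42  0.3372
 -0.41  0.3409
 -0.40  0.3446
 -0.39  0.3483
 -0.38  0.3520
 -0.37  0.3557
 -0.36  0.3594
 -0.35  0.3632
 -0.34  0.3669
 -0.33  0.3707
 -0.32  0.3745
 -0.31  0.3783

0.3372

σ√T = 0.42·√1 = 0.4200
ln(S/K) + (r + σ²/2)T = ln(290/240) + (0.077 + 0.42²/2)·1 = 0.1892 + 0.1652 = 0.3544
d₁ = 0.3544 / 0.4200 = 0.8439 ≈ 0.84
d₂ = d₁ − σ√T = 0.8439 − 0.4200 = 0.4239 ≈ 0.42
Pr(exercise) under Q = N(−d₂) = N(-0.42) = 0.3372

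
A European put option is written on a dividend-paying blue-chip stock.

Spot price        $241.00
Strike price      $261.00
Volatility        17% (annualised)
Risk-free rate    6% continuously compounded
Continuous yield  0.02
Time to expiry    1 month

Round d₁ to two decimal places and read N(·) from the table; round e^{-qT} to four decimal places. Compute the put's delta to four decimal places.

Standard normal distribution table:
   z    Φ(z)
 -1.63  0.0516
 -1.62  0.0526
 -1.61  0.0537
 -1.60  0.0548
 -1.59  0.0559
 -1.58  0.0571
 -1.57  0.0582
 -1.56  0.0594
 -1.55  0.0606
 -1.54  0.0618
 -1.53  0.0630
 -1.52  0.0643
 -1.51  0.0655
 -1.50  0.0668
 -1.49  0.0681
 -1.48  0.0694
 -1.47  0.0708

T = 0.08333;  σ√T = 0.0491
d₁ = [ln(241/261) + (0.06 − 0.02 + 0.17²/2)·0.08333] / 0.0491 = [-0.0797 + 0.0045] / 0.0491 = -1.5321 → -1.53
N(d₁) = N(-1.53) = 0.0630
Δ_put = e^(−qT)·(N(d₁) − 1) = 0.9983·(0.0630 − 1) = -0.9354

-0.9354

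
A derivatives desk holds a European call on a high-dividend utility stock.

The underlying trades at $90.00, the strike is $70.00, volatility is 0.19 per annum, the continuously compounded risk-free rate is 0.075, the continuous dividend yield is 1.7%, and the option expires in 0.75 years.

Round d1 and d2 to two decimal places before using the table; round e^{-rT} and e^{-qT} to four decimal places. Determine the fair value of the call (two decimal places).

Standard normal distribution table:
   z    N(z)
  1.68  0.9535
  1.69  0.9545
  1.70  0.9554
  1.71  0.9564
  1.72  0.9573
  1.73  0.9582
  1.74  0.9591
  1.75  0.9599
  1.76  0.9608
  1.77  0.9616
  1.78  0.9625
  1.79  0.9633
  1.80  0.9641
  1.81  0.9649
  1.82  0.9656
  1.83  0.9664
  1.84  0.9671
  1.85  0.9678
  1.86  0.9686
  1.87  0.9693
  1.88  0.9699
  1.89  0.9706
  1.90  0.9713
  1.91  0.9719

T = 0.75;  σ√T = 0.1645
d₁ = [ln(90/70) + (0.075 − 0.017 + 0.19²/2)·0.75] / 0.1645 = [0.2513 + 0.0570] / 0.1645 = 1.8740 which rounds to 1.87
d₂ = d₁ − σ√T = 1.8740 − 0.1645 = 1.7094 which rounds to 1.71
exp(−qT) = exp(−0.017·0.75) = 0.9873;  exp(−rT) = exp(−0.075·0.75) = 0.9453
C = 90·0.9873·N(1.87) − 70·0.9453·N(1.71) = 90·0.9873·0.9693 − 70·0.9453·0.9564 = 86.1291 − 63.2859 = 22.8431

$22.84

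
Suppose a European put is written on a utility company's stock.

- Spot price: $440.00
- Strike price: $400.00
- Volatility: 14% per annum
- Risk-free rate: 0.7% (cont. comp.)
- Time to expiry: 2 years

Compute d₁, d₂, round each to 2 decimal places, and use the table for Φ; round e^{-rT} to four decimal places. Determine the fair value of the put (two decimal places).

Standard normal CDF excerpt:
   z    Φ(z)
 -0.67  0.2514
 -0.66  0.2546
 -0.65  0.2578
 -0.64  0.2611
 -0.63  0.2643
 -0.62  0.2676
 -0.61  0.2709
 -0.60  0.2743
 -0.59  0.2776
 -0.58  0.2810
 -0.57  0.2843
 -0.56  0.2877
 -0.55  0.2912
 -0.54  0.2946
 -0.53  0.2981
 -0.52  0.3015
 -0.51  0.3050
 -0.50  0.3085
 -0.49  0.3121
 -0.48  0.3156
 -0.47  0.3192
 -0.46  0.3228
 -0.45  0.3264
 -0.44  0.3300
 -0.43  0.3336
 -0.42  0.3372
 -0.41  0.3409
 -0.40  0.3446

σ√T = 0.14 × 1.4142 = 0.1980
ln(S/K) + (r + σ²/2)T = ln(440/400) + (0.007 + 0.14²/2)·2 = 0.0953 + 0.0336 = 0.1289
d₁ = 0.1289 / 0.1980 = 0.6511 ⇒ 0.65
d₂ = d₁ − σ√T = 0.6511 − 0.1980 = 0.4531 ⇒ 0.45
exp(−rT) = exp(−0.007·2) = 0.9861
P = 400·0.9861·N(-0.45) − 440·N(-0.65) = 400·0.9861·0.3264 − 440·0.2578 = 128.7452 − 113.4320 = 15.3132

$15.31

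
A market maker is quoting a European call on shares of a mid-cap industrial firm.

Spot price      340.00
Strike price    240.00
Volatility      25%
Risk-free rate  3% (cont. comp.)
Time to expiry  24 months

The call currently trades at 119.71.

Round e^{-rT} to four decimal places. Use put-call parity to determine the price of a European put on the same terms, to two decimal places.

e^(−rT) = e^(−0.03·2) = 0.9418
Put-call parity: C − P = S − K·e^(−rT) = 340 − 240·0.9418 = 340 − 226.0320 = 113.9680
P = C − (C − P) = 119.71 − (113.9680) = 5.7420

5.74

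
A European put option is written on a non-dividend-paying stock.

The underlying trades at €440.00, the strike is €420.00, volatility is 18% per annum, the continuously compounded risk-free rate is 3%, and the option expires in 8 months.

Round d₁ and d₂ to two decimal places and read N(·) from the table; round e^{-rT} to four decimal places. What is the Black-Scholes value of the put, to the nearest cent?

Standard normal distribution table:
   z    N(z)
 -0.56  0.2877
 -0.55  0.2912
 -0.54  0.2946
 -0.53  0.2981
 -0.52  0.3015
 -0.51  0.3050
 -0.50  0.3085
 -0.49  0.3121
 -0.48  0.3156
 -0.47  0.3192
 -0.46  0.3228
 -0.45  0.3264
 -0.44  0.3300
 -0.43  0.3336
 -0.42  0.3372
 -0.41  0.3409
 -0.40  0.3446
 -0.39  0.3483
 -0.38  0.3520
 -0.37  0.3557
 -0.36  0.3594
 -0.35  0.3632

€13.75

σ√T = 0.18 × 0.8165 = 0.1470
ln(S/K) + (r + σ²/2)T = ln(440/420) + (0.03 + 0.18²/2)·0.6667 = 0.0465 + 0.0308 = 0.0773
d₁ = 0.0773 / 0.1470 = 0.5261 ⇒ 0.53
d₂ = d₁ − σ√T = 0.5261 − 0.1470 = 0.3791 ⇒ 0.38
exp(−rT) = exp(−0.03·0.6667) = 0.9802
P = 420·0.9802·N(-0.38) − 440·N(-0.53) = 420·0.9802·0.3520 − 440·0.2981 = 144.9128 − 131.1640 = 13.7488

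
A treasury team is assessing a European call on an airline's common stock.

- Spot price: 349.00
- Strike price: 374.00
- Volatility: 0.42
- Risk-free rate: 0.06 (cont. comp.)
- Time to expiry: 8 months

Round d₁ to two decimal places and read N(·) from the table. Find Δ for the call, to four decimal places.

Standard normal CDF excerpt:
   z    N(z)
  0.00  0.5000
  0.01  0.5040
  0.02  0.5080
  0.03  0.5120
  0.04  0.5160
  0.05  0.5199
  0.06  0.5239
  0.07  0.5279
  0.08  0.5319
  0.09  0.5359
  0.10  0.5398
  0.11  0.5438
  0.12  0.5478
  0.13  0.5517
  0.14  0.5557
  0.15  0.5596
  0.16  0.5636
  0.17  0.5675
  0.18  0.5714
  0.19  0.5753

T = 0.6667;  σ√T = 0.3429
d₁ = [ln(349/374) + (0.06 + ½·0.42²)·0.6667] / (σ√T) = (-0.0692 + 0.0988) / 0.3429 = 0.0864 which rounds to 0.09
N(d₁) = N(0.09) = 0.5359
Δ_call = N(d₁) = 0.5359

0.5359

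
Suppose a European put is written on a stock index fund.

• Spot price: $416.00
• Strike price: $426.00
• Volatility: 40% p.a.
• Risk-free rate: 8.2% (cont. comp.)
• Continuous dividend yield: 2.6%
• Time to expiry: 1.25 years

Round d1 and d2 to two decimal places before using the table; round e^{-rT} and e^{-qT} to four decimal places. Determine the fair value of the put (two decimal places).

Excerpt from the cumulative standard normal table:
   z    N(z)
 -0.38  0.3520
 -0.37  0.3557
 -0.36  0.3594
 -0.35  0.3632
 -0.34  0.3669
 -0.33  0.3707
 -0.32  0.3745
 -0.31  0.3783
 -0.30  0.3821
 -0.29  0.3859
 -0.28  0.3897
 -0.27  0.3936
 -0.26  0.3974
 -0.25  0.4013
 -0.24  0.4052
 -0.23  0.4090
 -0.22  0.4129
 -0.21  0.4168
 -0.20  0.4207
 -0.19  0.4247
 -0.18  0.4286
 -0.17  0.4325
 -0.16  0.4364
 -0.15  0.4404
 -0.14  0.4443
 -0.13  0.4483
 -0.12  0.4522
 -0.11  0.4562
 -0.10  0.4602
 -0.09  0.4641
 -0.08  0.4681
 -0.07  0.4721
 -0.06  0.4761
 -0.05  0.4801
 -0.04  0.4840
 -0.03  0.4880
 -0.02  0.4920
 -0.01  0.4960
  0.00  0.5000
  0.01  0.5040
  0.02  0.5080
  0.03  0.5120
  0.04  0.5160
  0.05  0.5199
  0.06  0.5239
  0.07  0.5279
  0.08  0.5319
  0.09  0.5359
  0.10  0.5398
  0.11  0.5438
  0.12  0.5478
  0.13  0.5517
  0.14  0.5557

$61.36

σ√T = 0.4 × 1.1180 = 0.4472
d₁ = [ln(416/426) + (0.082 − 0.026 + 0.4²/2)·1.25] / 0.4472 = [-0.0238 + 0.1700] / 0.4472 = 0.3270 which rounds to 0.33
d₂ = d₁ − σ√T = 0.3270 − 0.4472 = -0.1202 which rounds to -0.12
e^(−qT) = e^(−0.026·1.25) = 0.9680;  e^(−rT) = e^(−0.082·1.25) = 0.9026
P = 426·0.9026·N(0.12) − 416·0.9680·N(-0.33) = 426·0.9026·0.5478 − 416·0.9680·0.3707 = 210.6333 − 149.2764 = 61.3568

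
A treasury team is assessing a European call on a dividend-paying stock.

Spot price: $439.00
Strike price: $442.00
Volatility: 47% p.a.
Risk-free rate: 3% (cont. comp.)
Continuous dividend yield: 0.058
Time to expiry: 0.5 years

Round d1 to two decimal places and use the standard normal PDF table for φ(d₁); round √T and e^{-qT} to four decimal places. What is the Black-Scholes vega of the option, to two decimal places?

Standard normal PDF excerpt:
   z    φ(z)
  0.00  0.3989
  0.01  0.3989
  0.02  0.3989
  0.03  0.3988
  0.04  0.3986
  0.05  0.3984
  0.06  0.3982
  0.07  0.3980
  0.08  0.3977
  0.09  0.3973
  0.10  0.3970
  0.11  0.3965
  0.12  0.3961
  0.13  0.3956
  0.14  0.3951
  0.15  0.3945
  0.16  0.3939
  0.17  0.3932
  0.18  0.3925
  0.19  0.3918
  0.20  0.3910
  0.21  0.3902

119.71

T = 0.5;  σ√T = 0.3323
d₁ = [ln(439/442) + (0.03 − 0.058 + 0.47²/2)·0.5] / 0.3323 = [-0.0068 + 0.0412] / 0.3323 = 0.1036 ≈ 0.10
√T = √0.5 = 0.7071
φ(d₁) = φ(0.10) = 0.3970
e^(−qT) = e^(−0.058·0.5) = 0.9714
vega = S·e^(−qT)·φ(d₁)·√T = 439·0.9714·0.3970·0.7071 = 119.7110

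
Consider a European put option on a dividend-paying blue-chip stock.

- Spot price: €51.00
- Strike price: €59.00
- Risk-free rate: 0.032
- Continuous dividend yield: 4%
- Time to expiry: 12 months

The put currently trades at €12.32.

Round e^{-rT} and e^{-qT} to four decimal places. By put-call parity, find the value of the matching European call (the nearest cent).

€4.18

e^(−qT) = e^(−0.04·1) = 0.9608;  e^(−rT) = e^(−0.032·1) = 0.9685
Put-call parity: C − P = S·e^(−qT) − K·e^(−rT) = 51·0.9608 − 59·0.9685 = 49.0008 − 57.1415 = -8.1407
C = P + (C − P) = 12.32 + (-8.1407) = 4.1793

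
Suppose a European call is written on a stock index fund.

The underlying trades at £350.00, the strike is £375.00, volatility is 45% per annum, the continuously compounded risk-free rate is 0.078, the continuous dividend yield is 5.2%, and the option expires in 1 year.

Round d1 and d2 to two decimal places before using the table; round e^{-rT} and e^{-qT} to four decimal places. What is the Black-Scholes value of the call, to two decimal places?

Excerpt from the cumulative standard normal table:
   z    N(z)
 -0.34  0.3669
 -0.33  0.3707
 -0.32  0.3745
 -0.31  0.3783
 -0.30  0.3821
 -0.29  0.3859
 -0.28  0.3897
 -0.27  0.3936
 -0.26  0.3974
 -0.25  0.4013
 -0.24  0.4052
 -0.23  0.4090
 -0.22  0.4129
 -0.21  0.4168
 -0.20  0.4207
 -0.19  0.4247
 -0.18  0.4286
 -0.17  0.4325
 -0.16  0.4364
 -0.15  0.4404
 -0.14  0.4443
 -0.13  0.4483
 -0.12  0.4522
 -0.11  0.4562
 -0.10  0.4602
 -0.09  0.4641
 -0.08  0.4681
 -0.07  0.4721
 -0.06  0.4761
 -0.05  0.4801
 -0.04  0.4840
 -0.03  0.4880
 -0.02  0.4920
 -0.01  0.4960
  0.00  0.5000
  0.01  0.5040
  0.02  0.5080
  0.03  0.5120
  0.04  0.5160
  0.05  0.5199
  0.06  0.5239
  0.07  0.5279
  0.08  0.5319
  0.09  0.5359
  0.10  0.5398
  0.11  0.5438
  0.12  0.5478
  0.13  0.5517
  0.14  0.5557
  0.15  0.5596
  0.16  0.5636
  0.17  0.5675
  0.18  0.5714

σ√T = 0.45·√1 = 0.4500
d₁ = [ln(350/375) + (0.078 − 0.052 + 0.45²/2)·1] / 0.4500 = [-0.0690 + 0.1273] / 0.4500 = 0.1295 ⇒ 0.13
d₂ = d₁ − σ√T = 0.1295 − 0.4500 = -0.3205 ⇒ -0.32
exp(−qT) = exp(−0.052·1) = 0.9493;  exp(−rT) = exp(−0.078·1) = 0.9250
N(d₁) = N(0.13) = 0.5517;  N(d₂) = N(-0.32) = 0.3745
C = 350·0.9493·0.5517 − 375·0.9250·0.3745 = 183.3051 − 129.9047 = 53.4004

£53.40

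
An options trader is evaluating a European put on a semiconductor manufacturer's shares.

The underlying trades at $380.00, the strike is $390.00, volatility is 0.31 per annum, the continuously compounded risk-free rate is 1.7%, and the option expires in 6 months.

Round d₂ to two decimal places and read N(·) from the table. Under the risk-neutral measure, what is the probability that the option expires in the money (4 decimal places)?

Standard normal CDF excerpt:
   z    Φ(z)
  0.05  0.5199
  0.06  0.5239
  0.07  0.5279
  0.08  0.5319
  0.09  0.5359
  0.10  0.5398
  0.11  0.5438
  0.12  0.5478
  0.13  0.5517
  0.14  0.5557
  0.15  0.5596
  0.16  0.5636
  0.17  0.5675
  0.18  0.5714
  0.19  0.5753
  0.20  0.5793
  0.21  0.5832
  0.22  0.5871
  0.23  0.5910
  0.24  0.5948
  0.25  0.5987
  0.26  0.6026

0.5753

σ√T = 0.31 × 0.7071 = 0.2192
d₁ = [ln(380/390) + (0.017 + 0.31²/2)·0.5] / 0.2192 = [-0.0260 + 0.0325] / 0.2192 = 0.0299 which rounds to 0.03
d₂ = d₁ − σ√T = 0.0299 − 0.2192 = -0.1893 which rounds to -0.19
Risk-neutral Pr[S_T < K] = N(−d₂) = N(0.19) = 0.5753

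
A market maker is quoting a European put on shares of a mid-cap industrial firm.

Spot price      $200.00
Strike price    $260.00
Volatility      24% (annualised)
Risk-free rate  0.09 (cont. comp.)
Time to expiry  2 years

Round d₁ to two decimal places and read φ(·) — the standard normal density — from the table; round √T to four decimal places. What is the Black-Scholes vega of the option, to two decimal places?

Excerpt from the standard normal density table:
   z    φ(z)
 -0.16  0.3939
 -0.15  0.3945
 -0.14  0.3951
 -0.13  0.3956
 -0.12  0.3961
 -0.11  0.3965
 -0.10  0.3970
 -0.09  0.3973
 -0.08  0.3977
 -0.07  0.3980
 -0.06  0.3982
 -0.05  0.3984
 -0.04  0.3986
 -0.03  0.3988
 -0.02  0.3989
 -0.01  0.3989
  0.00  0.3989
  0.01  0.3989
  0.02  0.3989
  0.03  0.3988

112.57

T = 2;  σ√T = 0.3394
d₁ = [ln(200/260) + (0.09 + 0.24²/2)·2] / 0.3394 = [-0.2624 + 0.2376] / 0.3394 = -0.0730 which rounds to -0.07
√T = √2 = 1.4142
φ(d₁) = φ(-0.07) = 0.3980
vega = S·φ(d₁)·√T = 200·0.3980·1.4142 = 112.5703
(Call and put vega coincide under Black-Scholes.)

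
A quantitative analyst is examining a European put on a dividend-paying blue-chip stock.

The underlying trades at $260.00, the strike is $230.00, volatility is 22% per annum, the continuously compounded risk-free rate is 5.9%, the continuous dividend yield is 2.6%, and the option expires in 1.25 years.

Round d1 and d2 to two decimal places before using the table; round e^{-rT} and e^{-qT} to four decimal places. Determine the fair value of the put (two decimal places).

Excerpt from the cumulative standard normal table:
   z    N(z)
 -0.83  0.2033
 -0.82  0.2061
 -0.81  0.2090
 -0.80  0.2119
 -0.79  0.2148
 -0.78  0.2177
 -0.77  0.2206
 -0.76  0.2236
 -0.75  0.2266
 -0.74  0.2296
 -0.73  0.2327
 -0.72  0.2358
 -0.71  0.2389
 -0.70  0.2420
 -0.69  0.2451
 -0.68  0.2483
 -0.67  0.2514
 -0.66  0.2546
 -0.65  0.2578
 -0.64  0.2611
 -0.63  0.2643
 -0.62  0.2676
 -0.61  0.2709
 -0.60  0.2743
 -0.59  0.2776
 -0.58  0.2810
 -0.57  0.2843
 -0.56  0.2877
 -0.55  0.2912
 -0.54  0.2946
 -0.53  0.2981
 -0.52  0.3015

T = 1.25;  σ√T = 0.2460
d₁ = [ln(260/230) + (0.059 − 0.026 + 0.22²/2)·1.25] / 0.2460 = [0.1226 + 0.0715] / 0.2460 = 0.7891 ≈ 0.79
d₂ = d₁ − σ√T = 0.7891 − 0.2460 = 0.5432 ≈ 0.54
exp(−qT) = exp(−0.026·1.25) = 0.9680;  exp(−rT) = exp(−0.059·1.25) = 0.9289
N(−d₂) = N(-0.54) = 0.2946;  N(−d₁) = N(-0.79) = 0.2148
P = 230·0.9289·0.2946 − 260·0.9680·0.2148 = 62.9404 − 54.0609 = 8.8795

$8.88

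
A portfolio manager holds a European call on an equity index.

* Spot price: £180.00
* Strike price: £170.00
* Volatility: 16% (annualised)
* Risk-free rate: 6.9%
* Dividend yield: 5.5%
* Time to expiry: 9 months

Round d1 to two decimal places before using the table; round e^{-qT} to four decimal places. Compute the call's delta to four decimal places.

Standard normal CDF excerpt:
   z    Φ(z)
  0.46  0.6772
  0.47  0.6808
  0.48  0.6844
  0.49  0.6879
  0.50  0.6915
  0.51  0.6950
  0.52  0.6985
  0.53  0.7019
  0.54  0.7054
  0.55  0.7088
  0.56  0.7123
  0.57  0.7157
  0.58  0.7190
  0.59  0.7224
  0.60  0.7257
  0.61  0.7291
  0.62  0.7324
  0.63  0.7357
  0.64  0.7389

T = 0.75;  σ√T = 0.1386
d₁ = [ln(180/170) + (0.069 − 0.055 + 0.16²/2)·0.75] / 0.1386 = [0.0572 + 0.0201] / 0.1386 = 0.5576 which rounds to 0.56
N(d₁) = N(0.56) = 0.7123
Δ_call = e^(−qT)·N(d₁) = 0.9596·0.7123 = 0.6835

0.6835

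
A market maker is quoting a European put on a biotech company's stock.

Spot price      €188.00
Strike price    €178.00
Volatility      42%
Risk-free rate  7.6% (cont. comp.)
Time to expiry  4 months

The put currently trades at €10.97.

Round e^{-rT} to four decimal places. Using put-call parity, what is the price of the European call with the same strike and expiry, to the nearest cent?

e^(−rT) = e^(−0.076·0.3333) = 0.9750
Put-call parity: C − P = S − K·e^(−rT) = 188 − 178·0.9750 = 188 − 173.5500 = 14.4500
C = P + (C − P) = 10.97 + (14.4500) = 25.4200

€25.42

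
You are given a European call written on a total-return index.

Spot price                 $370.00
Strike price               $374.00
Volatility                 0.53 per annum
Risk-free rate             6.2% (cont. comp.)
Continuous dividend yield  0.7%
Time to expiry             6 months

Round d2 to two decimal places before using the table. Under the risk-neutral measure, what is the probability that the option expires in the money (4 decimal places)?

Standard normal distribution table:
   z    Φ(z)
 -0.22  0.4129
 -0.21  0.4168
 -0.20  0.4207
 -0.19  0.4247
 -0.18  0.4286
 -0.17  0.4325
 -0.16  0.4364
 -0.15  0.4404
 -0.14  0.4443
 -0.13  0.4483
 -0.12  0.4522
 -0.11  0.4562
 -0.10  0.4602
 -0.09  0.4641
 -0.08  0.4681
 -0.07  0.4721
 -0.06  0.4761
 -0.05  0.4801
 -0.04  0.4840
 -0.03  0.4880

0.4443

σ√T = 0.53 × 0.7071 = 0.3748
d₁ = [ln(370/374) + (0.062 − 0.007 + 0.53²/2)·0.5] / 0.3748 = [-0.0108 + 0.0977] / 0.3748 = 0.2321 ≈ 0.23
d₂ = d₁ − σ√T = 0.2321 − 0.3748 = -0.1427 ≈ -0.14
Risk-neutral Pr[S_T > K] = N(d₂) = N(-0.14) = 0.4443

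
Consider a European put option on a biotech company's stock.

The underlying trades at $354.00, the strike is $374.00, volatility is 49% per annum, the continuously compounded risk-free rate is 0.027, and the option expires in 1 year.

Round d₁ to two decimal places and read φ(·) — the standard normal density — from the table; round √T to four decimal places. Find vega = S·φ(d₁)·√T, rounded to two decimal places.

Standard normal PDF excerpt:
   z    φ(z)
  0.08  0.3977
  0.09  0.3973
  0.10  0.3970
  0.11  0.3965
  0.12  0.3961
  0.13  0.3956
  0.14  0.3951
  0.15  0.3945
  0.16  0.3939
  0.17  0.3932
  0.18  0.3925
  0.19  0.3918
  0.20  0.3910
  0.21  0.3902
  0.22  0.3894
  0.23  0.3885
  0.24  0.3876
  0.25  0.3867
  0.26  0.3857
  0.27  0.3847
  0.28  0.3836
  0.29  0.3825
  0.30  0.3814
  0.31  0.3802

σ√T = 0.49 × 1.0000 = 0.4900
d₁ = [ln(354/374) + (0.027 + 0.49²/2)·1] / 0.4900 = [-0.0550 + 0.1470] / 0.4900 = 0.1879 which rounds to 0.19
√T = √1 = 1.0000
φ(d₁) = φ(0.19) = 0.3918
vega = S·φ(d₁)·√T = 354·0.3918·1.0000 = 138.6972

138.70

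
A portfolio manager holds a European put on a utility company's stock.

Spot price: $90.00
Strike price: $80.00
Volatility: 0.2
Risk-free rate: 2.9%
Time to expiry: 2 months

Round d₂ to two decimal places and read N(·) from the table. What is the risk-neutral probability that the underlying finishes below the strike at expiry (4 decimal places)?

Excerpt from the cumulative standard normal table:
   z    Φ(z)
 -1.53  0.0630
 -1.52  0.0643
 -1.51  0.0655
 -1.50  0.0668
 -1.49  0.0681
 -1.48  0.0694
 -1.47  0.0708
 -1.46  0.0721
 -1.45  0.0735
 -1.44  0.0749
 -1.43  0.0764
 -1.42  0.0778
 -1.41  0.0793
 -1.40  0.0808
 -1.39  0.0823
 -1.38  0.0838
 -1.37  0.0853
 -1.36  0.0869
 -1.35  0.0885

0.0721

σ√T = 0.2 × 0.4082 = 0.0816
ln(S/K) + (r + σ²/2)T = ln(90/80) + (0.029 + 0.2²/2)·0.1667 = 0.1178 + 0.0082 = 0.1259
d₁ = 0.1259 / 0.0816 = 1.5426 → 1.54
d₂ = d₁ − σ√T = 1.5426 − 0.0816 = 1.4609 → 1.46
Risk-neutral Pr[S_T < K] = N(−d₂) = N(-1.46) = 0.0721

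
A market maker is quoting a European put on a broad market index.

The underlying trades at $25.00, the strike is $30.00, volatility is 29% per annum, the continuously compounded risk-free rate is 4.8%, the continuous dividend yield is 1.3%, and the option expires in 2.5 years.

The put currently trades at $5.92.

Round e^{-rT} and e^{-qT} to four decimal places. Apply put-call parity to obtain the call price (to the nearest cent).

$3.51

exp(−qT) = exp(−0.013·2.5) = 0.9680;  exp(−rT) = exp(−0.048·2.5) = 0.8869
Put-call parity: C − P = S·e^(−qT) − K·e^(−rT) = 25·0.9680 − 30·0.8869 = 24.2000 − 26.6070 = -2.4070
C = P + (C − P) = 5.92 + (-2.4070) = 3.5130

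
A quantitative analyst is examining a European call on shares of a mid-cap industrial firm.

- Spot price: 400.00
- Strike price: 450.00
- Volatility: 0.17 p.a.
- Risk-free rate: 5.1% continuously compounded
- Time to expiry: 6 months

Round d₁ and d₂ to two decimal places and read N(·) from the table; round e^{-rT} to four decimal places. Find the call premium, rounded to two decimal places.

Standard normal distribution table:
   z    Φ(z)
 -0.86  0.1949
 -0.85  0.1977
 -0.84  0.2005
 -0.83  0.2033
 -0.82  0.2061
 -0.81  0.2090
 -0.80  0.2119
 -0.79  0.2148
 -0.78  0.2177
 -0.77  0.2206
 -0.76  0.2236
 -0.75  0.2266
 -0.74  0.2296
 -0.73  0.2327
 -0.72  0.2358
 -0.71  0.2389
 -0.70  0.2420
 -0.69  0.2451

σ√T = 0.17·√0.5 = 0.1202
d₁ = [ln(400/450) + (0.051 + ½·0.17²)·0.5] / (σ√T) = (-0.1178 + 0.0327) / 0.1202 = -0.7076 → -0.71
d₂ = -0.7076 − 0.1202 = -0.8278 → -0.83
exp(−rT) = exp(−0.051·0.5) = 0.9748
N(d₁) = N(-0.71) = 0.2389;  N(d₂) = N(-0.83) = 0.2033
C = 400·0.2389 − 450·0.9748·0.2033 = 95.5600 − 89.1796 = 6.3804

6.38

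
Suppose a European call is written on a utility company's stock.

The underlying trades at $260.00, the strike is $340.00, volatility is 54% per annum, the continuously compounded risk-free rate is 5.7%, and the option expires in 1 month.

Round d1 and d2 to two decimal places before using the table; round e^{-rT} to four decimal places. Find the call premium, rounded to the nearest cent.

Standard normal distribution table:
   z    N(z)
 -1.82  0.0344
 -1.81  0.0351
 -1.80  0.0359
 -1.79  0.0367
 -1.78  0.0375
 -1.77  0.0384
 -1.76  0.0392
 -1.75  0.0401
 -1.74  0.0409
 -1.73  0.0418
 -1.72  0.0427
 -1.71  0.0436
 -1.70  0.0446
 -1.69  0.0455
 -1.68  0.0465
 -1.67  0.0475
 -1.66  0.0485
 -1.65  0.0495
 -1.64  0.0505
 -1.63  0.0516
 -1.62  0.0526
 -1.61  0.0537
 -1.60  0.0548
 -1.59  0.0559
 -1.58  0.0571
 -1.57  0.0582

σ√T = 0.54·√0.08333 = 0.1559
d₁ = [ln(260/340) + (0.057 + 0.54²/2)·0.08333] / 0.1559 = [-0.2683 + 0.0169] / 0.1559 = -1.6125 ≈ -1.61
d₂ = d₁ − σ√T = -1.6125 − 0.1559 = -1.7684 ≈ -1.77
exp(−rT) = exp(−0.057·0.08333) = 0.9953
N(d₁) = N(-1.61) = 0.0537;  N(d₂) = N(-1.77) = 0.0384
C = 260·0.0537 − 340·0.9953·0.0384 = 13.9620 − 12.9946 = 0.9674

$0.97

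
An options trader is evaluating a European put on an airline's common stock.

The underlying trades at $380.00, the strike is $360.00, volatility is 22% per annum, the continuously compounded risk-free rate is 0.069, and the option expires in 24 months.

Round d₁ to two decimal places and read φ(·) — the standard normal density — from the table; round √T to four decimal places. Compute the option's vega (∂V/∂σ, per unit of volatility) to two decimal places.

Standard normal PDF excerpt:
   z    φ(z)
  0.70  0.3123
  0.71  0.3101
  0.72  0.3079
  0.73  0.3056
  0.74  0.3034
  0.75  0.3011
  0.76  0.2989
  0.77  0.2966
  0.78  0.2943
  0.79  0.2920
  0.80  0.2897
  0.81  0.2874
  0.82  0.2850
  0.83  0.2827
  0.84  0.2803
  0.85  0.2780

T = 2;  σ√T = 0.3111
ln(S/K) + (r + σ²/2)T = ln(380/360) + (0.069 + 0.22²/2)·2 = 0.0541 + 0.1864 = 0.2405
d₁ = 0.2405 / 0.3111 = 0.7729 ⇒ 0.77
√T = √2 = 1.4142
φ(d₁) = φ(0.77) = 0.2966
vega = S·φ(d₁)·√T = 380·0.2966·1.4142 = 159.3917

159.39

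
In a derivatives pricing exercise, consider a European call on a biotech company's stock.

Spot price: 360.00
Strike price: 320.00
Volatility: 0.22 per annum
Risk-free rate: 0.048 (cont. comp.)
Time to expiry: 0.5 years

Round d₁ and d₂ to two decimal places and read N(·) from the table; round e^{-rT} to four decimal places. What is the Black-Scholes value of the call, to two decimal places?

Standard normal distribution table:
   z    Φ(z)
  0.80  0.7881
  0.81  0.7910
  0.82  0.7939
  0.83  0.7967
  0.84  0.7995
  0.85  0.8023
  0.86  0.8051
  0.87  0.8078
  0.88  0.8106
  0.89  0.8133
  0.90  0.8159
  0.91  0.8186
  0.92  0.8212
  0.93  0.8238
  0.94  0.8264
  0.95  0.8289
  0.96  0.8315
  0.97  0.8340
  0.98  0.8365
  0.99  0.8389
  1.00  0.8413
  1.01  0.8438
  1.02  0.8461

T = 0.5;  σ√T = 0.1556
ln(S/K) + (r + σ²/2)T = ln(360/320) + (0.048 + 0.22²/2)·0.5 = 0.1178 + 0.0361 = 0.1539
d₁ = 0.1539 / 0.1556 = 0.9892 → 0.99
d₂ = d₁ − σ√T = 0.9892 − 0.1556 = 0.8336 → 0.83
e^(−rT) = e^(−0.048·0.5) = 0.9763
C = 360·N(0.99) − 320·0.9763·N(0.83) = 360·0.8389 − 320·0.9763·0.7967 = 302.0040 − 248.9018 = 53.1022

53.10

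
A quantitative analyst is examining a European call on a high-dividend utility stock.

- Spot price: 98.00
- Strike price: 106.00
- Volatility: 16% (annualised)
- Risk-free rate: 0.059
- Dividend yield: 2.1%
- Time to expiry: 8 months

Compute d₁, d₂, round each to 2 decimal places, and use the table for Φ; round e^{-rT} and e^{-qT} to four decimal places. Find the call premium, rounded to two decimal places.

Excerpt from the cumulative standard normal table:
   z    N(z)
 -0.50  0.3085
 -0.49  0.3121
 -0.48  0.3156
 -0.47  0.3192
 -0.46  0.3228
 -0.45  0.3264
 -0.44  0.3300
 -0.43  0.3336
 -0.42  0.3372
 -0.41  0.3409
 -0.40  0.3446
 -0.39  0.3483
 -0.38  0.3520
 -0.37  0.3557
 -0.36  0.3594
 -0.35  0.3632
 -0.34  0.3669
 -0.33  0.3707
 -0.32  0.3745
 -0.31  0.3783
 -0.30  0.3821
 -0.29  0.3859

2.93

σ√T = 0.16·√0.6667 = 0.1306
d₁ = [ln(98/106) + (0.059 − 0.021 + 0.16²/2)·0.6667] / 0.1306 = [-0.0785 + 0.0339] / 0.1306 = -0.3414 ≈ -0.34
d₂ = d₁ − σ√T = -0.3414 − 0.1306 = -0.4721 ≈ -0.47
exp(−qT) = exp(−0.021·0.6667) = 0.9861;  exp(−rT) = exp(−0.059·0.6667) = 0.9614
C = 98·0.9861·N(-0.34) − 106·0.9614·N(-0.47) = 98·0.9861·0.3669 − 106·0.9614·0.3192 = 35.4564 − 32.5292 = 2.9272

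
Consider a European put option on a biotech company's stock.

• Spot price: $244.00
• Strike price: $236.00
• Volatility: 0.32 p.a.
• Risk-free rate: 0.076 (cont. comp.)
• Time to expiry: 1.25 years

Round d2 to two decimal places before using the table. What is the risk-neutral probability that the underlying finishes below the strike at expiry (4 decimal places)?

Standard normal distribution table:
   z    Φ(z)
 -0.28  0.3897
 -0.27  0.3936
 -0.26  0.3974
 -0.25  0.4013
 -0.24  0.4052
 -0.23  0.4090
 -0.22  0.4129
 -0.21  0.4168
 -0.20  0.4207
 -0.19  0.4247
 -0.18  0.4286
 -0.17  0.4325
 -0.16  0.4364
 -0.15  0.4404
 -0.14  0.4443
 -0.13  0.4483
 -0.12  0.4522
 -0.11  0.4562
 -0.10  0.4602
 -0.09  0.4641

0.4286

σ√T = 0.32·√1.25 = 0.3578
d₁ = [ln(244/236) + (0.076 + ½·0.32²)·1.25] / (σ√T) = (0.0333 + 0.1590) / 0.3578 = 0.5376 ≈ 0.54
d₂ = 0.5376 − 0.3578 = 0.1798 ≈ 0.18
Risk-neutral Pr[S_T < K] = N(−d₂) = N(-0.18) = 0.4286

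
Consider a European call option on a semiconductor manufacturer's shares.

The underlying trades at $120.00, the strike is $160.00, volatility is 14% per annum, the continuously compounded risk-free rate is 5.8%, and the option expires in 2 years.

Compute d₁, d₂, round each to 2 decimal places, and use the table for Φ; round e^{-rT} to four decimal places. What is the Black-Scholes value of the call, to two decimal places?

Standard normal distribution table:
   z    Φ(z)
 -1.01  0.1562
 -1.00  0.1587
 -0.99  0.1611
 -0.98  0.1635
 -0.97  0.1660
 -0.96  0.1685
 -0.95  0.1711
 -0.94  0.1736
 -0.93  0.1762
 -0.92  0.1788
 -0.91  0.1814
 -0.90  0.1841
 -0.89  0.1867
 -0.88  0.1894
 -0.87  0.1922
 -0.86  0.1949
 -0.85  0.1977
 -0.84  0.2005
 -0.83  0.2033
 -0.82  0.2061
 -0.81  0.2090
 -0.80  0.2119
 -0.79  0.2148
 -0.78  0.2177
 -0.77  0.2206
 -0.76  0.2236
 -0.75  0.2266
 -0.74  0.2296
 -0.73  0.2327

$2.82

T = 2;  σ√T = 0.1980
d₁ = [ln(120/160) + (0.058 + ½·0.14²)·2] / (σ√T) = (-0.2877 + 0.1356) / 0.1980 = -0.7681 ⇒ -0.77
d₂ = -0.7681 − 0.1980 = -0.9661 ⇒ -0.97
e^(−rT) = e^(−0.058·2) = 0.8905
N(d₁) = N(-0.77) = 0.2206;  N(d₂) = N(-0.97) = 0.1660
C = 120·0.2206 − 160·0.8905·0.1660 = 26.4720 − 23.6517 = 2.8203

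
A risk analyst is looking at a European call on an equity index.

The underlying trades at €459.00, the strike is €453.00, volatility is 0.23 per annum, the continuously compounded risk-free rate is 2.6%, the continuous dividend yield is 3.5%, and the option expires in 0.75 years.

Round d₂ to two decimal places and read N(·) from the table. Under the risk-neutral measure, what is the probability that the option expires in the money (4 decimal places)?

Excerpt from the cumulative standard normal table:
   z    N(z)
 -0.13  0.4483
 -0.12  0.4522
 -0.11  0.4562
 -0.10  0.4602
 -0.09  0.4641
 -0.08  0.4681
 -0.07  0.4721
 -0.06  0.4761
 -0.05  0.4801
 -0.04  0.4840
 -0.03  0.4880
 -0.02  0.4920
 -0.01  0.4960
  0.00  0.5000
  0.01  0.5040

0.4721

σ√T = 0.23 × 0.8660 = 0.1992
ln(S/K) + (r − q + σ²/2)T = ln(459/453) + (0.026 − 0.035 + 0.23²/2)·0.75 = 0.0132 + 0.0131 = 0.0262
d₁ = 0.0262 / 0.1992 = 0.1318 ⇒ 0.13
d₂ = d₁ − σ√T = 0.1318 − 0.1992 = -0.0674 ⇒ -0.07
Pr(exercise) under Q = N(d₂) = 0.4721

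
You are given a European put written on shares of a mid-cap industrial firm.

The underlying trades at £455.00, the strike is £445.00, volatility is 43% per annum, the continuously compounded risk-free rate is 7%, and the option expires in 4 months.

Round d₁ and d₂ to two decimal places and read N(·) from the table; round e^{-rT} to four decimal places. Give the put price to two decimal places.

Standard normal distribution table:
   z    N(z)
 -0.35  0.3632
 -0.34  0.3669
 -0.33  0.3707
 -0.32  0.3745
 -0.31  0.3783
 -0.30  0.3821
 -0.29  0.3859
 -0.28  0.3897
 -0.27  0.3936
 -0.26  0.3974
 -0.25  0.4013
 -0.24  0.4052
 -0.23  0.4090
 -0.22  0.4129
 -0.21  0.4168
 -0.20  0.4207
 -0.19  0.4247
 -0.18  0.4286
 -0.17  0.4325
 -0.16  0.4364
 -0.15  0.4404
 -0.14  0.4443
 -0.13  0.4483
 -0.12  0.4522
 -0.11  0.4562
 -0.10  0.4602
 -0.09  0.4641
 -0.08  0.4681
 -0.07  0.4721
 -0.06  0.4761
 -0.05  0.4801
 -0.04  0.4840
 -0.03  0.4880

T = 0.3333;  σ√T = 0.2483
d₁ = [ln(455/445) + (0.07 + 0.43²/2)·0.3333] / 0.2483 = [0.0222 + 0.0541] / 0.2483 = 0.3076 ≈ 0.31
d₂ = d₁ − σ√T = 0.3076 − 0.2483 = 0.0594 ≈ 0.06
exp(−rT) = exp(−0.07·0.3333) = 0.9769
N(−d₂) = N(-0.06) = 0.4761;  N(−d₁) = N(-0.31) = 0.3783
P = 445·0.9769·0.4761 − 455·0.3783 = 206.9704 − 172.1265 = 34.8439

£34.84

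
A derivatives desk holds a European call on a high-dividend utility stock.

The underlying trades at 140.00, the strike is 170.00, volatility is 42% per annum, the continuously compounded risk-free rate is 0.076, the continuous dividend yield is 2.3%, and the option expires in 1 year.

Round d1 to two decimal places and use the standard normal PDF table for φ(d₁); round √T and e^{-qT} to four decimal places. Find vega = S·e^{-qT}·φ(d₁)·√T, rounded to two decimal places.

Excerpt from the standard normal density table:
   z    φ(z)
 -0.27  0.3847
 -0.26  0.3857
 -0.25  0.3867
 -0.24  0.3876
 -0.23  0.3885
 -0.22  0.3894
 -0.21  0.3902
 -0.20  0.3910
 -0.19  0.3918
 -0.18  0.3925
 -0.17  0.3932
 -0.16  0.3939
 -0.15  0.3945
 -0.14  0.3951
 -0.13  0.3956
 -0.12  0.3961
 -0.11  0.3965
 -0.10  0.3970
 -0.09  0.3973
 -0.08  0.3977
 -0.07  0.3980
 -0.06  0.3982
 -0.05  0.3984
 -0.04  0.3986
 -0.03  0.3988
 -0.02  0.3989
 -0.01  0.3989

54.13

T = 1;  σ√T = 0.4200
ln(S/K) + (r − q + σ²/2)T = ln(140/170) + (0.076 − 0.023 + 0.42²/2)·1 = -0.1942 + 0.1412 = -0.0530
d₁ = -0.0530 / 0.4200 = -0.1261 → -0.13
√T = √1 = 1.0000
φ(d₁) = φ(-0.13) = 0.3956
e^(−qT) = e^(−0.023·1) = 0.9773
vega = S·e^(−qT)·φ(d₁)·√T = 140·0.9773·0.3956·1.0000 = 54.1268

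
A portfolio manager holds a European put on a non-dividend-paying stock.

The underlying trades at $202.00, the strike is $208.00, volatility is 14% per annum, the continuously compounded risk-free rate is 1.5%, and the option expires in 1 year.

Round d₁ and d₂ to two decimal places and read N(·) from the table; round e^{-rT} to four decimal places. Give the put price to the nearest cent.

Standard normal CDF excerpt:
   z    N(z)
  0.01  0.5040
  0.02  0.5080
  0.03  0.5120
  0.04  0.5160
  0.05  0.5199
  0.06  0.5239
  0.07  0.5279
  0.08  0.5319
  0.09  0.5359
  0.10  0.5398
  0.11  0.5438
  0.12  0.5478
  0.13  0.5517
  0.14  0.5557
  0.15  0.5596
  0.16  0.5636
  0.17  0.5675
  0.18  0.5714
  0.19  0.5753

$12.86

σ√T = 0.14·√1 = 0.1400
d₁ = [ln(202/208) + (0.015 + 0.14²/2)·1] / 0.1400 = [-0.0293 + 0.0248] / 0.1400 = -0.0319 ≈ -0.03
d₂ = d₁ − σ√T = -0.0319 − 0.1400 = -0.1719 ≈ -0.17
e^(−rT) = e^(−0.015·1) = 0.9851
P = 208·0.9851·N(0.17) − 202·N(0.03) = 208·0.9851·0.5675 − 202·0.5120 = 116.2812 − 103.4240 = 12.8572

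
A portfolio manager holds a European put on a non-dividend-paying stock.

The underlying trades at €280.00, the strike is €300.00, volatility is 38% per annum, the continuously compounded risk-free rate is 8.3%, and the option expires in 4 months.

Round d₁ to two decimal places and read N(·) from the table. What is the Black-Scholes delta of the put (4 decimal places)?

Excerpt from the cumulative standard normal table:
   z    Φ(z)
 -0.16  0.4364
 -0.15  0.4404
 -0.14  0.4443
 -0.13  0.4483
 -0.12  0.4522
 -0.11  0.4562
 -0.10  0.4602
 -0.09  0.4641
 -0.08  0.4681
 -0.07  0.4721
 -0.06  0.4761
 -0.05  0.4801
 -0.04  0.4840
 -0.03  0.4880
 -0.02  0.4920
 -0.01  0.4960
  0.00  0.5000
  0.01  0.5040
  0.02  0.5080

-0.5319

σ√T = 0.38 × 0.5774 = 0.2194
d₁ = [ln(280/300) + (0.083 + ½·0.38²)·0.3333] / (σ√T) = (-0.0690 + 0.0517) / 0.2194 = -0.0787 → -0.08
N(d₁) = N(-0.08) = 0.4681
Δ_put = N(d₁) − 1 = 0.4681 − 1 = -0.5319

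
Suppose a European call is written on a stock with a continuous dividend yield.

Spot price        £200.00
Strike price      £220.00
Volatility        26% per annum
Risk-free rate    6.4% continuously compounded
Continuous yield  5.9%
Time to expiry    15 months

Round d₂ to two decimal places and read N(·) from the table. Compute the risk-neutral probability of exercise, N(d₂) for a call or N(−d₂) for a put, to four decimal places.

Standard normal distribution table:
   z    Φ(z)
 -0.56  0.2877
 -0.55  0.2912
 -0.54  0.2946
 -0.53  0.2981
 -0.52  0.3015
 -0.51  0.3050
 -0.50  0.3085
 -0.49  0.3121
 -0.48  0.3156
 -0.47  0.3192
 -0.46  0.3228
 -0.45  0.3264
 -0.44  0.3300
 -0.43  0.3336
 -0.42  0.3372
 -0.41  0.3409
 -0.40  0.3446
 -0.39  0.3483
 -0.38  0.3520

0.3264

σ√T = 0.26 × 1.1180 = 0.2907
d₁ = [ln(200/220) + (0.064 − 0.059 + ½·0.26²)·1.25] / (σ√T) = (-0.0953 + 0.0485) / 0.2907 = -0.1610 which rounds to -0.16
d₂ = -0.1610 − 0.2907 = -0.4517 which rounds to -0.45
Risk-neutral Pr[S_T > K] = N(d₂) = N(-0.45) = 0.3264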